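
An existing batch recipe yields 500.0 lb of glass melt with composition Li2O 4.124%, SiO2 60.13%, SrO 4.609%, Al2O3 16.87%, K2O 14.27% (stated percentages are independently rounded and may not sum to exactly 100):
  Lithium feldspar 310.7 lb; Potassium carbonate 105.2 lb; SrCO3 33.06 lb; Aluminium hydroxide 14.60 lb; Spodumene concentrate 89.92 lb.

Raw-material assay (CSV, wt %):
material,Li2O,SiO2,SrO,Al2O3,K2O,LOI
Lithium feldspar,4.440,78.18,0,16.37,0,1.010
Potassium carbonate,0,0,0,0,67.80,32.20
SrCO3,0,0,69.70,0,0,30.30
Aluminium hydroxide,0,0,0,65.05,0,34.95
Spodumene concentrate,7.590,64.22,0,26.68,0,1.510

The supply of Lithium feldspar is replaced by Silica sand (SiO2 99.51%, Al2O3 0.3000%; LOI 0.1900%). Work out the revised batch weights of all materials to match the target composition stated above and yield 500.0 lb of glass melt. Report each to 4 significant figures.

The working math holds full precision in all steps. Rounding to 4 significant digits extends to every in-between result as shown; each reported value is rounded a single time. Derived quantities (totals, yield, net glass mass, LOI, the five compositions) are rebuilt using the weight values for 500.0 lb of glass in exact precision as written in question or answer.
Oxide-by-oxide targets in 500.0 lb glass melt:
  Li2O: 4.124% × 500.0 = 20.62 lb
  SiO2: 60.13% × 500.0 = 300.6 lb
  SrO: 4.609% × 500.0 = 23.04 lb
  Al2O3: 16.87% × 500.0 = 84.35 lb
  K2O: 14.27% × 500.0 = 71.35 lb
Mass-balance tally per oxide per the reported batch figures, versus the basis set out (oxide sums agree with the targets exact up to rounding of places):
  Li2O: 271.7·0.07590 = 20.62 lb (target 20.62 lb)
  SiO2: 126.8·0.9951 + 271.7·0.6422 = 300.7 lb (target 300.6 lb)
  SrO: 33.06·0.6970 = 23.04 lb (target 23.04 lb)
  Al2O3: 126.8·0.003000 + 17.66·0.6505 + 271.7·0.2668 = 84.36 lb (target 84.35 lb)
  K2O: 105.2·0.6780 = 71.33 lb (target 71.35 lb)
Glass-mass bookkeeping: total batch − LOI = 500.0 lb (summing oxide targets gives 500.0 lb; the stated basis being 500.0 lb — gaps are rounding artifacts).
Total batch = Σ batch = 554.4 lb; LOI loss = Σ batch·LOI = 54.41 lb; yield: glass divided by total = 90.19%.

Revised batch per 500.0 lb glass melt:
  Silica sand: 126.8 lb
  Potassium carbonate: 105.2 lb
  SrCO3: 33.06 lb
  Aluminium hydroxide: 17.66 lb
  Spodumene concentrate: 271.7 lb
Total batch = 554.4 lb; LOI loss = 54.41 lb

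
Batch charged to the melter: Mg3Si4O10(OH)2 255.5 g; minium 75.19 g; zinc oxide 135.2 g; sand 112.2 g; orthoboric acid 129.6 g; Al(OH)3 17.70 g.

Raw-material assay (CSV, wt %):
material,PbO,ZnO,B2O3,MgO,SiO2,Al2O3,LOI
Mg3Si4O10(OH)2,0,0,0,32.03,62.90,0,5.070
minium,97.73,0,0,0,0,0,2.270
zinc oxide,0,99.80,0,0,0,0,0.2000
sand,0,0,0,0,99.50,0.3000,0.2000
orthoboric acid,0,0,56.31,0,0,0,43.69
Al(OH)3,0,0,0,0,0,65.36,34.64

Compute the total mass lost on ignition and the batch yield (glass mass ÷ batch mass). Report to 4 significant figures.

LOI loss = 77.91 g; glass = 647.5 g; yield = 89.26%

Mid-chain values are printed rounded to four significant digits alongside each step — all internal work maintains full precision at every stage — each reported result is rounded exactly once — all derived quantities are carried from the batch weights on 647.5 g of glass at full float precision (net glass mass, ignition loss, the six compositions, yield, the totals) as given in the problem or the answer.
Material-by-material LOI:
  Mg3Si4O10(OH)2: 255.5 × 0.05070 = 12.95 g
  minium: 75.19 × 0.02270 = 1.707 g
  zinc oxide: 135.2 × 0.002000 = 0.2704 g
  sand: 112.2 × 0.002000 = 0.2244 g
  orthoboric acid: 129.6 × 0.4369 = 56.62 g
  Al(OH)3: 17.70 × 0.3464 = 6.131 g
Total LOI = 77.91 g
Glass = batch − LOI = 725.4 − 77.91 = 647.5 g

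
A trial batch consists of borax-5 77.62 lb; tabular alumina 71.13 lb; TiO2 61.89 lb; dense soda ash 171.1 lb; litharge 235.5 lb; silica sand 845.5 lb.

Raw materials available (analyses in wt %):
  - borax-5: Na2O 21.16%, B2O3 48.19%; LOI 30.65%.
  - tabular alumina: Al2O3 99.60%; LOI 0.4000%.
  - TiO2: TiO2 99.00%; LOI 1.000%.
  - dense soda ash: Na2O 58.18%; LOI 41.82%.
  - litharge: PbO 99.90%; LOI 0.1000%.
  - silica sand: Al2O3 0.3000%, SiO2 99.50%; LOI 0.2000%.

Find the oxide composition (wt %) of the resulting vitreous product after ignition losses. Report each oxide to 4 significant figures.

Glass mass = 1365 lb (batch 1463 − LOI 98.17).
Composition: PbO 17.24%, Al2O3 5.378%, Na2O 8.499%, SiO2 61.65%, TiO2 4.490%, B2O3 2.741%

Values along the way are printed (rounded to four significant digits) across the worked steps — all internal work holds full precision at all times; each reported value takes a single rounding — all derived quantities are carried at exact precision (LOI, the six compositions, totals, yield, net glass mass) from the weighed amounts per 1365 lb of glass, as given in problem or answer.
Mass of each oxide from the mix:
  PbO: 235.5·0.9990 = 235.3 lb
  Al2O3: 71.13·0.9960 + 845.5·0.003000 = 73.38 lb
  Na2O: 77.62·0.2116 + 171.1·0.5818 = 116.0 lb
  SiO2: 845.5·0.9950 = 841.3 lb
  TiO2: 61.89·0.9900 = 61.27 lb
  B2O3: 77.62·0.4819 = 37.41 lb
LOI: 77.62·0.3065 + 71.13·0.004000 + 61.89·0.01000 + 171.1·0.4182 + 235.5·0.001000 + 845.5·0.002000 = 98.17 lb
Net of LOI, the glass mass = 1463 − 98.17 = 1365 lb (= Σ oxide masses)
oxide / glass × 100 gives the wt %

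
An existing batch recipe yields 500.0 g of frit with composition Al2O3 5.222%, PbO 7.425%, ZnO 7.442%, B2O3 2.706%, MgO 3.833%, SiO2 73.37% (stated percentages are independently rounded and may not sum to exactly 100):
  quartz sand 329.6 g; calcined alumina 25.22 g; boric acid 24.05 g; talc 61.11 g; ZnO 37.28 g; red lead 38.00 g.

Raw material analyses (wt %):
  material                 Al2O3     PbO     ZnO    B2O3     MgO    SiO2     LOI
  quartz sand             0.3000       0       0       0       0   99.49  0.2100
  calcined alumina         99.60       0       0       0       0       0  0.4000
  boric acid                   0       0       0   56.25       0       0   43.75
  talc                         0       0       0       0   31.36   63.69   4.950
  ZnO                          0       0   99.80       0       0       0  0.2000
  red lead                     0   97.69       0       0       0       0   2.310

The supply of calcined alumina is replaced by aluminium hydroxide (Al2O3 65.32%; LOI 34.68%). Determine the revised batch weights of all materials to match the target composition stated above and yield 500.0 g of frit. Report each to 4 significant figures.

The whole derivation carries full precision through the solve — working values are printed, with 4-significant-digit rounding, when written out; each reported number receives exactly one rounding — derived quantities are recomputed starting from the weights per 500.0 g of glass at exact precision (the six compositions, the totals, ignition loss, yield, glass mass) exactly as printed in question or answer.
Oxide mass targets, per 500.0 g frit:
  Al2O3: 5.222% × 500.0 = 26.11 g
  PbO: 7.425% × 500.0 = 37.12 g
  ZnO: 7.442% × 500.0 = 37.21 g
  B2O3: 2.706% × 500.0 = 13.53 g
  MgO: 3.833% × 500.0 = 19.16 g
  SiO2: 73.37% × 500.0 = 366.8 g
Oxide-by-oxide audit from the weights as reported, on the stated basis (sum by sum, the targets are met inside rounding margins):
  Al2O3: 329.6·0.003000 + 38.46·0.6532 = 26.11 g (target 26.11 g)
  PbO: 38.00·0.9769 = 37.12 g (target 37.12 g)
  ZnO: 37.28·0.9980 = 37.21 g (target 37.21 g)
  B2O3: 24.05·0.5625 = 13.53 g (target 13.53 g)
  MgO: 61.11·0.3136 = 19.16 g (target 19.16 g)
  SiO2: 329.6·0.9949 + 61.11·0.6369 = 366.8 g (target 366.8 g)
Glass-mass bookkeeping: whole batch net of LOI = 500.0 g (per-oxide target masses sum to 500.0 g; stated basis 500.0 g — differing by rounding only).
Batch total: Σ batch = 528.5 g; ignition loss, Σ(batch × LOI) = 28.53 g; yield, glass over the total, = 94.60%.

Revised batch per 500.0 g frit:
  quartz sand: 329.6 g
  aluminium hydroxide: 38.46 g
  boric acid: 24.05 g
  talc: 61.11 g
  ZnO: 37.28 g
  red lead: 38.00 g
Total batch = 528.5 g; LOI loss = 28.53 g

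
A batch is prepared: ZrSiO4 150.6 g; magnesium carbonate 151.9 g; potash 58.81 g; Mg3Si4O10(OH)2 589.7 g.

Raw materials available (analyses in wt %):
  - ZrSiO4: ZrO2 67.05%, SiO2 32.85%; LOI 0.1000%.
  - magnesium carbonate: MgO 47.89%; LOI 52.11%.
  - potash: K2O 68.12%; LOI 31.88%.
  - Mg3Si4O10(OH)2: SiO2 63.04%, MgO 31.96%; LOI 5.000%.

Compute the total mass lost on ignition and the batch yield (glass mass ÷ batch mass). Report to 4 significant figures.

In-progress results are printed (rounded to four significant figures) when written out — full precision is maintained from start to finish. Exactly one rounding goes into every reported number — all derived quantities (LOI, the yield, glass mass, the totals, the four compositions) are carried in full precision from the weighed amounts at 823.5 g of glass, exactly as shown in either problem or answer.
Each material's LOI contribution:
  ZrSiO4: 150.6 × 0.001000 = 0.1506 g
  magnesium carbonate: 151.9 × 0.5211 = 79.16 g
  potash: 58.81 × 0.3188 = 18.75 g
  Mg3Si4O10(OH)2: 589.7 × 0.05000 = 29.49 g
Total LOI = 127.5 g
Glass = batch − LOI = 951.0 − 127.5 = 823.5 g

LOI loss = 127.5 g; glass = 823.5 g; yield = 86.59%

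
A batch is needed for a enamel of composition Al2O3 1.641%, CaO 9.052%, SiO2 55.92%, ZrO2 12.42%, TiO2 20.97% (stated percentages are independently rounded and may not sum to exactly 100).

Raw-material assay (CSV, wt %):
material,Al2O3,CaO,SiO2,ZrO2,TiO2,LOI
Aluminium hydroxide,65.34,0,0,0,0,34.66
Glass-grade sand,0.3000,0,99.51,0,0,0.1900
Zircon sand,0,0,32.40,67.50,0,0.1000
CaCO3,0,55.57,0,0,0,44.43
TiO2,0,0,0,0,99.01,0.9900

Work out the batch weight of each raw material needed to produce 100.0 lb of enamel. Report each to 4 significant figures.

In-progress results are rounded off to 4 significant figures wherever printed. Full float precision is maintained in all steps; a single rounding finalizes every reported number. All derived quantities are recomputed from the batch weights at 100.0 lb of glass at full float precision (the five compositions, the totals, ignition loss, net glass mass, yield) as written in either problem or answer.
The oxide mass targets at 100.0 lb enamel:
  Al2O3: 1.641% × 100.0 = 1.641 lb
  CaO: 9.052% × 100.0 = 9.052 lb
  SiO2: 55.92% × 100.0 = 55.92 lb
  ZrO2: 12.42% × 100.0 = 12.42 lb
  TiO2: 20.97% × 100.0 = 20.97 lb
Per-oxide balance check on the weights just shown, against the basis in use (delivered sums recover each target within answer rounding):
  Al2O3: 2.281·0.6534 + 50.20·0.003000 = 1.641 lb (target 1.641 lb)
  CaO: 16.29·0.5557 = 9.052 lb (target 9.052 lb)
  SiO2: 50.20·0.9951 + 18.40·0.3240 = 55.92 lb (target 55.92 lb)
  ZrO2: 18.40·0.6750 = 12.42 lb (target 12.42 lb)
  TiO2: 21.18·0.9901 = 20.97 lb (target 20.97 lb)
Glass-mass sanity pass: total batch − LOI = 100.0 lb (per-oxide target masses sum to 100.0 lb; versus the stated basis of 100.0 lb — deltas are rounding alone).
Whole-batch sum: Σ batch = 108.4 lb; Σ batch·LOI gives LOI loss = 8.352 lb; as yield: glass ÷ batch → 92.29%.

Batch per 100.0 lb enamel:
  Aluminium hydroxide: 2.281 lb
  Glass-grade sand: 50.20 lb
  Zircon sand: 18.40 lb
  CaCO3: 16.29 lb
  TiO2: 21.18 lb
Total batch = 108.4 lb; LOI loss = 8.352 lb; yield = 92.29%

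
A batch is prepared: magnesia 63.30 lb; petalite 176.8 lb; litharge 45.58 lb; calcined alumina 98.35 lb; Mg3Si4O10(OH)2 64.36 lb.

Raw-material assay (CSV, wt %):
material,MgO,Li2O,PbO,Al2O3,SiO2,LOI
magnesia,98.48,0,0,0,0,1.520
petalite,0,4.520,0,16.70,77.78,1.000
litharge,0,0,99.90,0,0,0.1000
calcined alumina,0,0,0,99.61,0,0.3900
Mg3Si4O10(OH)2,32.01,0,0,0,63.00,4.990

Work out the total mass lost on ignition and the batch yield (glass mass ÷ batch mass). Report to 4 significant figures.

Working values are printed (rounded to four significant digits) as written — exact precision is maintained at every stage; each reported figure is rounded only once; derived quantities, including ignition loss, five oxide percentages, glass mass, yield, the totals, are recomputed using the weight values for 442.0 lb of glass in full precision exactly as printed in the question or the answer.
Each material's LOI contribution:
  magnesia: 63.30 × 0.01520 = 0.9622 lb
  petalite: 176.8 × 0.01000 = 1.768 lb
  litharge: 45.58 × 0.001000 = 0.04558 lb
  calcined alumina: 98.35 × 0.003900 = 0.3836 lb
  Mg3Si4O10(OH)2: 64.36 × 0.04990 = 3.212 lb
Total LOI = 6.371 lb
Glass = batch − LOI = 448.4 − 6.371 = 442.0 lb

LOI loss = 6.371 lb; glass = 442.0 lb; yield = 98.58%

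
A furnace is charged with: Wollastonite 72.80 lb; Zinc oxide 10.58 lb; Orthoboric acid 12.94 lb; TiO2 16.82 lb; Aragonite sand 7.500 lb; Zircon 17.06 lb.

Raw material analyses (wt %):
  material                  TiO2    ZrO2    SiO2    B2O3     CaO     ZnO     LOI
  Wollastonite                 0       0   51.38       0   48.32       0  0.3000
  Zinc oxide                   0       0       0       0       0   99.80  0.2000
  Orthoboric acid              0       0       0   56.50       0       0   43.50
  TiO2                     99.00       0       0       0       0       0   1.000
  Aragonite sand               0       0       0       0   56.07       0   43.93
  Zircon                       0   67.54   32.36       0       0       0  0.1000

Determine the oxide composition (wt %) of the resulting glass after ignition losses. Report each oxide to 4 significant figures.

Every computation keeps full float precision from first step to last — working values appear rounded to four significant figures at each printed step; a single rounding finalizes every reported number. Derived quantities, which include ignition loss, the yield, totals, glass mass, six oxide percentages, are carried at full float precision, as they appear in question or answer, using the weight values at 128.4 lb of glass.
Oxide-by-oxide delivered mass:
  TiO2: 16.82·0.9900 = 16.65 lb
  ZrO2: 17.06·0.6754 = 11.52 lb
  SiO2: 72.80·0.5138 + 17.06·0.3236 = 42.93 lb
  B2O3: 12.94·0.5650 = 7.311 lb
  CaO: 72.80·0.4832 + 7.500·0.5607 = 39.38 lb
  ZnO: 10.58·0.9980 = 10.56 lb
LOI: 72.80·0.003000 + 10.58·0.002000 + 12.94·0.4350 + 16.82·0.01000 + 7.500·0.4393 + 17.06·0.001000 = 9.348 lb
Resulting glass, batch − LOI: 137.7 − 9.348 = 128.4 lb (= the summed oxide contributions)
oxide / glass × 100 gives the wt %

Glass mass = 128.4 lb (batch 137.7 − LOI 9.348).
Composition: TiO2 12.97%, ZrO2 8.977%, SiO2 33.44%, B2O3 5.696%, CaO 30.68%, ZnO 8.227%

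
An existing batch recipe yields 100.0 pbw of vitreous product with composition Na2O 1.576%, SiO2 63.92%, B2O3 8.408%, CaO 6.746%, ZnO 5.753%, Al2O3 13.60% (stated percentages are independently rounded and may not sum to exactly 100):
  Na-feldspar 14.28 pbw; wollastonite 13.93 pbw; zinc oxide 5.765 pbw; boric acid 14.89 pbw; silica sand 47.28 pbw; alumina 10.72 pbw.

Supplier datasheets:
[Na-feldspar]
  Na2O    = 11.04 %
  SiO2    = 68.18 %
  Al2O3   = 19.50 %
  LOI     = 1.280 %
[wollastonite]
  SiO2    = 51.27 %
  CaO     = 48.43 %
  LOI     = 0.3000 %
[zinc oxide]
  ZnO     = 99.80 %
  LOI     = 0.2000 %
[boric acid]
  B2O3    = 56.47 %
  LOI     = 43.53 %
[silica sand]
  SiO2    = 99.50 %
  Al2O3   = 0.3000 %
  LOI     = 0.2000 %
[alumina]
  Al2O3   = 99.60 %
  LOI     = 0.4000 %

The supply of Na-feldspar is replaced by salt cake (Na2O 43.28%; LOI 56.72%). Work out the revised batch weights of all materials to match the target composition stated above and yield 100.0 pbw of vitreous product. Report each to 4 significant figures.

All internal work holds exact precision at each step; values along the way appear rounded off to 4 significant digits across the worked steps — every reported result is rounded exactly once — all derived quantities (glass mass, six oxide percentages, the totals, LOI, the yield) are re-derived in exact precision starting from the weights per 100.0 pbw of glass as they appear in the problem or answer text.
Per-oxide target masses for 100.0 pbw vitreous product:
  Na2O: 1.576% × 100.0 = 1.576 pbw
  SiO2: 63.92% × 100.0 = 63.92 pbw
  B2O3: 8.408% × 100.0 = 8.408 pbw
  CaO: 6.746% × 100.0 = 6.746 pbw
  ZnO: 5.753% × 100.0 = 5.753 pbw
  Al2O3: 13.60% × 100.0 = 13.60 pbw
Verifying the oxide balance per the reported batch figures, at the basis given (summed amounts equal target values inside rounding margins):
  Na2O: 3.641·0.4328 = 1.576 pbw (target 1.576 pbw)
  SiO2: 13.93·0.5127 + 57.06·0.9950 = 63.92 pbw (target 63.92 pbw)
  B2O3: 14.89·0.5647 = 8.408 pbw (target 8.408 pbw)
  CaO: 13.93·0.4843 = 6.746 pbw (target 6.746 pbw)
  ZnO: 5.765·0.9980 = 5.753 pbw (target 5.753 pbw)
  Al2O3: 57.06·0.003000 + 13.48·0.9960 = 13.60 pbw (target 13.60 pbw)
Glass-mass bookkeeping: net batch after ignition = 100.0 pbw (the targets, summed, come to 100.0 pbw; with the basis standing at 100.0 pbw — rounding explains the deltas).
Batch grand total — Σ batch = 108.8 pbw; LOI removed, Σ of batch·LOI: 8.768 pbw; glass ÷ batch gives a yield of 91.94%.

Revised batch per 100.0 pbw vitreous product:
  salt cake: 3.641 pbw
  wollastonite: 13.93 pbw
  zinc oxide: 5.765 pbw
  boric acid: 14.89 pbw
  silica sand: 57.06 pbw
  alumina: 13.48 pbw
Total batch = 108.8 pbw; LOI loss = 8.768 pbw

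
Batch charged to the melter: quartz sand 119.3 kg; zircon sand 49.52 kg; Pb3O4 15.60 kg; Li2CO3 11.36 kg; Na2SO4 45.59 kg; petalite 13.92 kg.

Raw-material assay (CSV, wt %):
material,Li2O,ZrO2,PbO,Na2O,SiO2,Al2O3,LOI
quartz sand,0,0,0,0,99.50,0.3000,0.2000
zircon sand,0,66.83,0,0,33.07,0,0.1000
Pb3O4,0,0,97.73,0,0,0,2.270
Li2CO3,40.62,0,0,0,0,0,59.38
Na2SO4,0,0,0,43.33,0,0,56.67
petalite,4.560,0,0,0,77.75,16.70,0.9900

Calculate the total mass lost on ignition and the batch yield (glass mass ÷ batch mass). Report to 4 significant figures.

In-progress results are printed rounded to 4 significant digits across the worked steps — every computation maintains full float precision at all times. Every reported value takes exactly one rounding. Derived quantities, including the six compositions, yield, glass mass, totals, ignition loss, are carried from the weighed amounts on 221.9 kg of glass at exact precision as given in the problem or the answer.
Ignition loss by material:
  quartz sand: 119.3 × 0.002000 = 0.2386 kg
  zircon sand: 49.52 × 0.001000 = 0.04952 kg
  Pb3O4: 15.60 × 0.02270 = 0.3541 kg
  Li2CO3: 11.36 × 0.5938 = 6.746 kg
  Na2SO4: 45.59 × 0.5667 = 25.84 kg
  petalite: 13.92 × 0.009900 = 0.1378 kg
Total LOI = 33.36 kg
Glass = batch − LOI = 255.3 − 33.36 = 221.9 kg

LOI loss = 33.36 kg; glass = 221.9 kg; yield = 86.93%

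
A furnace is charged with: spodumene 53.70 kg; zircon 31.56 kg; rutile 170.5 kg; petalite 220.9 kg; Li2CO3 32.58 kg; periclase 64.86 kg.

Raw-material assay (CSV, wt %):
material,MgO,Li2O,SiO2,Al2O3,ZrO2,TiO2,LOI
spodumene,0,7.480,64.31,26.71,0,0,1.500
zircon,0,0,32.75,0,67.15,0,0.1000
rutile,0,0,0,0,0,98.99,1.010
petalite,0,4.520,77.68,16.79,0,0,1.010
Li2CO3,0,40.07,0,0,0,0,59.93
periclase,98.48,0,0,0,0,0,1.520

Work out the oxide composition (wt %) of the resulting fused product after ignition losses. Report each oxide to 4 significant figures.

Mid-chain values are displayed rounded to 4 significant figures when written out — the working math holds full precision at all times. Exactly one rounding goes into every reported result; all derived quantities are computed in full float precision (net glass mass, totals, ignition loss, yield, six oxide percentages) starting from the weights on 548.8 kg of glass exactly as shown in the problem or the answer.
Per-oxide mass from batch:
  MgO: 64.86·0.9848 = 63.87 kg
  Li2O: 53.70·0.07480 + 220.9·0.04520 + 32.58·0.4007 = 27.06 kg
  SiO2: 53.70·0.6431 + 31.56·0.3275 + 220.9·0.7768 = 216.5 kg
  Al2O3: 53.70·0.2671 + 220.9·0.1679 = 51.43 kg
  ZrO2: 31.56·0.6715 = 21.19 kg
  TiO2: 170.5·0.9899 = 168.8 kg
LOI: 53.70·0.01500 + 31.56·0.001000 + 170.5·0.01010 + 220.9·0.01010 + 32.58·0.5993 + 64.86·0.01520 = 25.30 kg
Net of LOI, the glass mass = 574.1 − 25.30 = 548.8 kg (consistent with Σ oxide mass)
wt %: oxide over glass, times 100

Glass mass = 548.8 kg (batch 574.1 − LOI 25.30).
Composition: MgO 11.64%, Li2O 4.930%, SiO2 39.44%, Al2O3 9.372%, ZrO2 3.862%, TiO2 30.75%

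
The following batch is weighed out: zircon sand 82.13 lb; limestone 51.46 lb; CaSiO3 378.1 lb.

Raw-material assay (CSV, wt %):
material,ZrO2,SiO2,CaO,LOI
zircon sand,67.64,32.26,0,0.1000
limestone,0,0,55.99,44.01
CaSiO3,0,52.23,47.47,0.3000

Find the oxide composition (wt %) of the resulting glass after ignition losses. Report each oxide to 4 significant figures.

All arithmetic holds exact precision at every stage; the intermediate values are shown with 4-significant-figure rounding in the working — every reported result receives exactly one rounding. The derived quantities, including the three compositions, yield, totals, glass mass, ignition loss, are re-derived starting from the weights for 487.8 lb of glass in full precision as given in the question or the answer.
Delivered oxide masses:
  ZrO2: 82.13·0.6764 = 55.55 lb
  SiO2: 82.13·0.3226 + 378.1·0.5223 = 224.0 lb
  CaO: 51.46·0.5599 + 378.1·0.4747 = 208.3 lb
LOI: 82.13·0.001000 + 51.46·0.4401 + 378.1·0.003000 = 23.86 lb
Glass = total batch minus LOI = 511.7 − 23.86 = 487.8 lb (= the summed oxide contributions)
wt % = oxide mass / glass mass × 100

Glass mass = 487.8 lb (batch 511.7 − LOI 23.86).
Composition: ZrO2 11.39%, SiO2 45.91%, CaO 42.70%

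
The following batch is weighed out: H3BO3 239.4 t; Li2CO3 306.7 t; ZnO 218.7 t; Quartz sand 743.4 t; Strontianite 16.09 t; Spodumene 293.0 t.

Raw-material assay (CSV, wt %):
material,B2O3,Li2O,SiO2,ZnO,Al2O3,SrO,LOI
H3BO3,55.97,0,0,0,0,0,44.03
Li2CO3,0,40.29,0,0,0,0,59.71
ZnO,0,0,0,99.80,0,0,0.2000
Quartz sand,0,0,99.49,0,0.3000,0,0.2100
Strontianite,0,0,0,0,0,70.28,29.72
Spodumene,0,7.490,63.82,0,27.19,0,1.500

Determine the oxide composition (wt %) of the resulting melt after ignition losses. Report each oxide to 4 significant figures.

Glass mass = 1518 t (batch 1817 − LOI 299.7).
Composition: B2O3 8.829%, Li2O 9.589%, SiO2 61.06%, ZnO 14.38%, Al2O3 5.397%, SrO 0.7451%

Rounding to four significant digits governs each mid-chain value as displayed; every computation maintains full float precision all the way through — every reported result is rounded only once. The derived quantities (the yield, the totals, glass mass, ignition loss, the six compositions) are computed at full precision from the weighed amounts at 1518 t of glass, exactly as printed in problem or answer.
Per-oxide mass from batch:
  B2O3: 239.4·0.5597 = 134.0 t
  Li2O: 306.7·0.4029 + 293.0·0.07490 = 145.5 t
  SiO2: 743.4·0.9949 + 293.0·0.6382 = 926.6 t
  ZnO: 218.7·0.9980 = 218.3 t
  Al2O3: 743.4·0.003000 + 293.0·0.2719 = 81.90 t
  SrO: 16.09·0.7028 = 11.31 t
LOI: 239.4·0.4403 + 306.7·0.5971 + 218.7·0.002000 + 743.4·0.002100 + 16.09·0.2972 + 293.0·0.01500 = 299.7 t
Glass = total batch minus LOI = 1817 − 299.7 = 1518 t (= Σ oxide masses)
wt % = oxide mass / glass mass × 100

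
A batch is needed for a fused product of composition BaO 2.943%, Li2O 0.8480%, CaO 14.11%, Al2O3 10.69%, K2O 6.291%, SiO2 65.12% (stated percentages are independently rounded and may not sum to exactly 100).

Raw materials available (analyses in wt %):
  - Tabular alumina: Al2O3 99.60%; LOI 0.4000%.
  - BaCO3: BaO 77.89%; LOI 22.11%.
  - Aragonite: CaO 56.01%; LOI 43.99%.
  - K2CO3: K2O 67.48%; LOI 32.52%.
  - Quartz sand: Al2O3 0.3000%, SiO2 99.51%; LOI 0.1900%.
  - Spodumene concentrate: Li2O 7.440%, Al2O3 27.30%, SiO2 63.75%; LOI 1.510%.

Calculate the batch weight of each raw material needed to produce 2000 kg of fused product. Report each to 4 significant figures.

Batch per 2000 kg fused product:
  Tabular alumina: 148.7 kg
  BaCO3: 75.57 kg
  Aragonite: 503.8 kg
  K2CO3: 186.5 kg
  Quartz sand: 1163 kg
  Spodumene concentrate: 228.0 kg
Total batch = 2306 kg; LOI loss = 305.2 kg; yield = 86.76%

Working values are displayed, rounded to 4 significant digits, within the worked lines — all arithmetic holds full float precision end to end — each reported number is rounded just once — derived quantities (totals, the six compositions, glass mass, LOI, the yield) are carried from the batch weights per 2000 kg of glass at full precision, as quoted within the problem or the answer.
Per-oxide target masses for 2000 kg fused product:
  BaO: 2.943% × 2000 = 58.86 kg
  Li2O: 0.8480% × 2000 = 16.96 kg
  CaO: 14.11% × 2000 = 282.2 kg
  Al2O3: 10.69% × 2000 = 213.8 kg
  K2O: 6.291% × 2000 = 125.8 kg
  SiO2: 65.12% × 2000 = 1302 kg
Sums-versus-targets review per the reported batch figures, against the basis in use (every target is met by its sum net of answer rounding effects):
  BaO: 75.57·0.7789 = 58.86 kg (target 58.86 kg)
  Li2O: 228.0·0.07440 = 16.96 kg (target 16.96 kg)
  CaO: 503.8·0.5601 = 282.2 kg (target 282.2 kg)
  Al2O3: 148.7·0.9960 + 1163·0.003000 + 228.0·0.2730 = 213.8 kg (target 213.8 kg)
  K2O: 186.5·0.6748 = 125.9 kg (target 125.8 kg)
  SiO2: 1163·0.9951 + 228.0·0.6375 = 1303 kg (target 1302 kg)
Mass balance on the glass: total charge less LOI = 2000 kg (oxide target masses add up to 2000 kg; with the basis standing at 2000 kg — any gap is answer rounding).
Summing the batch: Σ batch = 2306 kg; LOI loss = Σ batch·LOI = 305.2 kg; as yield: glass ÷ batch → 86.76%.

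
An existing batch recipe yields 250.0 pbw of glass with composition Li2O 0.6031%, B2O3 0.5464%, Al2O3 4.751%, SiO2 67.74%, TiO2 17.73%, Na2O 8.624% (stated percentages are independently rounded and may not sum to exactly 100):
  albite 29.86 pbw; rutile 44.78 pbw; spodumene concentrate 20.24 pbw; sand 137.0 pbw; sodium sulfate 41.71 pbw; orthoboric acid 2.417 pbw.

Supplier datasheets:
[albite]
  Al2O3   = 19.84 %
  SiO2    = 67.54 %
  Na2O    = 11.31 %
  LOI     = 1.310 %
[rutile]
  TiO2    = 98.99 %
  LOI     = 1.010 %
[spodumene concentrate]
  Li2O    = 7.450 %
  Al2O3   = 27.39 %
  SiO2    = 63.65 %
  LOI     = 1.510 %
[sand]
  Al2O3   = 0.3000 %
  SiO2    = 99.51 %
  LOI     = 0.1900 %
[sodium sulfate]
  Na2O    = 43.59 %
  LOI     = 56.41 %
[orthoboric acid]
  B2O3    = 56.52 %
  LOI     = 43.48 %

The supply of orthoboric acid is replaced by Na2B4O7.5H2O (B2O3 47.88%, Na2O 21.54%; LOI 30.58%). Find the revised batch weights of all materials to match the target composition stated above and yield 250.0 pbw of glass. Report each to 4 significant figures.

Revised batch per 250.0 pbw glass:
  albite: 29.86 pbw
  rutile: 44.78 pbw
  spodumene concentrate: 20.24 pbw
  sand: 137.0 pbw
  sodium sulfate: 40.30 pbw
  Na2B4O7.5H2O: 2.853 pbw
Total batch = 275.0 pbw; LOI loss = 25.02 pbw

All arithmetic carries full precision throughout. In-progress results are printed, with 4-significant-figure rounding, between the steps; every reported value receives exactly one rounding. Derived quantities are re-derived at full precision (ignition loss, the totals, the yield, glass mass, six oxide percentages) from the weighed amounts at 250.0 pbw of glass exactly as printed in either problem or answer.
The oxide mass targets at 250.0 pbw glass:
  Li2O: 0.6031% × 250.0 = 1.508 pbw
  B2O3: 0.5464% × 250.0 = 1.366 pbw
  Al2O3: 4.751% × 250.0 = 11.88 pbw
  SiO2: 67.74% × 250.0 = 169.4 pbw
  TiO2: 17.73% × 250.0 = 44.32 pbw
  Na2O: 8.624% × 250.0 = 21.56 pbw
Sums-versus-targets review applying the batch weights above, per the basis as stated (summed amounts equal target values net of answer rounding effects):
  Li2O: 20.24·0.07450 = 1.508 pbw (target 1.508 pbw)
  B2O3: 2.853·0.4788 = 1.366 pbw (target 1.366 pbw)
  Al2O3: 29.86·0.1984 + 20.24·0.2739 + 137.0·0.003000 = 11.88 pbw (target 11.88 pbw)
  SiO2: 29.86·0.6754 + 20.24·0.6365 + 137.0·0.9951 = 169.4 pbw (target 169.4 pbw)
  TiO2: 44.78·0.9899 = 44.33 pbw (target 44.32 pbw)
  Na2O: 29.86·0.1131 + 40.30·0.4359 + 2.853·0.2154 = 21.56 pbw (target 21.56 pbw)
Mass balance on the glass: batch Σ − ignition loss = 250.0 pbw (the targets, summed, come to 250.0 pbw; against the stated basis, 250.0 pbw — differing by rounding only).
Batch total: Σ batch = 275.0 pbw; LOI removed, Σ of batch·LOI: 25.02 pbw; the yield ratio, glass ÷ batch: 90.90%.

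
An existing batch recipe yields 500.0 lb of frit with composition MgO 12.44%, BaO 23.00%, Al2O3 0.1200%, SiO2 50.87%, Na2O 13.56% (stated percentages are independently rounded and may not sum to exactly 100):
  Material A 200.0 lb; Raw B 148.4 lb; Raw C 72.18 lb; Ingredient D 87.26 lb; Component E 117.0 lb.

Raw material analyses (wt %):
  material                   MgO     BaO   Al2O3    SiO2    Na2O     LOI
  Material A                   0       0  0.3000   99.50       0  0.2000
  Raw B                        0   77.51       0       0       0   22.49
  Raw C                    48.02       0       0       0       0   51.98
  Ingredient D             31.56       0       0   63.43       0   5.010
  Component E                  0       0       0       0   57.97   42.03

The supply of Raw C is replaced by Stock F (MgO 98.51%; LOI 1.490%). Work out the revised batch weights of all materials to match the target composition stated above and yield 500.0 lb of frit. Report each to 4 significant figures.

Revised batch per 500.0 lb frit:
  Material A: 200.0 lb
  Raw B: 148.4 lb
  Stock F: 35.18 lb
  Ingredient D: 87.26 lb
  Component E: 117.0 lb
Total batch = 587.8 lb; LOI loss = 87.85 lb

Mid-chain values are shown rounded to 4 significant figures as written — the working math keeps exact precision all the way through; every reported figure takes just one rounding. All derived quantities are computed in full precision (LOI, glass mass, the yield, the totals, five oxide percentages) starting from the weights per 500.0 lb of glass, exactly as shown in the problem or the answer.
The oxide mass targets at 500.0 lb frit:
  MgO: 12.44% × 500.0 = 62.20 lb
  BaO: 23.00% × 500.0 = 115.0 lb
  Al2O3: 0.1200% × 500.0 = 0.6000 lb
  SiO2: 50.87% × 500.0 = 254.4 lb
  Na2O: 13.56% × 500.0 = 67.80 lb
Sums-versus-targets review given the weights on record, against the basis in use (sums match the target masses modulo rounding of the values):
  MgO: 35.18·0.9851 + 87.26·0.3156 = 62.20 lb (target 62.20 lb)
  BaO: 148.4·0.7751 = 115.0 lb (target 115.0 lb)
  Al2O3: 200.0·0.003000 = 0.6000 lb (target 0.6000 lb)
  SiO2: 200.0·0.9950 + 87.26·0.6343 = 254.3 lb (target 254.4 lb)
  Na2O: 117.0·0.5797 = 67.82 lb (target 67.80 lb)
Consistency of the glass mass: batch Σ − ignition loss = 500.0 lb (summing oxide targets gives 500.0 lb; with the basis standing at 500.0 lb — differing by rounding only).
Summing the batch: Σ batch = 587.8 lb; Σ batch·LOI gives LOI loss = 87.85 lb; glass ÷ batch gives a yield of 85.06%.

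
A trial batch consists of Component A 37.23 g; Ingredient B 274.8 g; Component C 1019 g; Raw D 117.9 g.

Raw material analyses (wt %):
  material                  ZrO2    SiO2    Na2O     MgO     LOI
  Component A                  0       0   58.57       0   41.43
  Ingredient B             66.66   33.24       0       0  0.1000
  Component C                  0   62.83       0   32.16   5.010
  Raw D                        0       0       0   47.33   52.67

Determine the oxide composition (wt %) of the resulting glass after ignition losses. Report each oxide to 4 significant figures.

Glass mass = 1320 g (batch 1449 − LOI 128.8).
Composition: ZrO2 13.88%, SiO2 55.42%, Na2O 1.652%, MgO 29.05%

The intermediate values are displayed, rounded to four significant digits, in the working. Every computation carries full float precision in all steps. Exactly one rounding goes into each reported figure. Derived quantities (the four compositions, totals, the yield, net glass mass, ignition loss) are rebuilt in full float precision using the weight values for 1320 g of glass, as written in either problem or answer.
Oxide masses out of the charge:
  ZrO2: 274.8·0.6666 = 183.2 g
  SiO2: 274.8·0.3324 + 1019·0.6283 = 731.6 g
  Na2O: 37.23·0.5857 = 21.81 g
  MgO: 1019·0.3216 + 117.9·0.4733 = 383.5 g
LOI: 37.23·0.4143 + 274.8·0.001000 + 1019·0.05010 + 117.9·0.5267 = 128.8 g
Glass mass = batch − LOI = 1449 − 128.8 = 1320 g (equal to the oxide-mass sum)
each wt % is 100 × oxide ÷ glass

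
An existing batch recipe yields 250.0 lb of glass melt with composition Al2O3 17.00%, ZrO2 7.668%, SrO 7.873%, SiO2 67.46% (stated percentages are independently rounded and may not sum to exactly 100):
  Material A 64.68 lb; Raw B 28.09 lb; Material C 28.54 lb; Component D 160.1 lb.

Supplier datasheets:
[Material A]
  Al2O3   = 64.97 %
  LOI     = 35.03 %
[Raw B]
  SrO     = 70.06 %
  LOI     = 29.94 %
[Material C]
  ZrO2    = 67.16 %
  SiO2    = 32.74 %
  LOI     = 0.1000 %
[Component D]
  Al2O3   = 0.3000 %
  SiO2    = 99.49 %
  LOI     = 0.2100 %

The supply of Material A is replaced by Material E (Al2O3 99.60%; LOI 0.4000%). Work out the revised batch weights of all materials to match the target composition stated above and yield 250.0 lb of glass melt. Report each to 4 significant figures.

Revised batch per 250.0 lb glass melt:
  Material E: 42.19 lb
  Raw B: 28.09 lb
  Material C: 28.54 lb
  Component D: 160.1 lb
Total batch = 258.9 lb; LOI loss = 8.944 lb

Each numeric step runs at exact precision throughout — mid-chain values are displayed (rounded to 4 significant digits) on the page — each reported value includes exactly one rounding. The derived quantities (the totals, the yield, ignition loss, net glass mass, four oxide percentages) are carried in full precision starting from the weights for 250.0 lb of glass precisely as stated by the question or the answer.
The oxide mass targets at 250.0 lb glass melt:
  Al2O3: 17.00% × 250.0 = 42.50 lb
  ZrO2: 7.668% × 250.0 = 19.17 lb
  SrO: 7.873% × 250.0 = 19.68 lb
  SiO2: 67.46% × 250.0 = 168.6 lb
Oxide-by-oxide audit on the weights just shown, under the basis named above (delivered sums recover each target within answer rounding):
  Al2O3: 42.19·0.9960 + 160.1·0.003000 = 42.50 lb (target 42.50 lb)
  ZrO2: 28.54·0.6716 = 19.17 lb (target 19.17 lb)
  SrO: 28.09·0.7006 = 19.68 lb (target 19.68 lb)
  SiO2: 28.54·0.3274 + 160.1·0.9949 = 168.6 lb (target 168.6 lb)
Glass-mass sanity pass: total charge less LOI = 250.0 lb (oxide target masses add up to 250.0 lb; versus the stated basis of 250.0 lb — differing by rounding only).
Total batch = Σ batch = 258.9 lb; Σ batch·LOI gives LOI loss = 8.944 lb; yield: glass divided by total = 96.55%.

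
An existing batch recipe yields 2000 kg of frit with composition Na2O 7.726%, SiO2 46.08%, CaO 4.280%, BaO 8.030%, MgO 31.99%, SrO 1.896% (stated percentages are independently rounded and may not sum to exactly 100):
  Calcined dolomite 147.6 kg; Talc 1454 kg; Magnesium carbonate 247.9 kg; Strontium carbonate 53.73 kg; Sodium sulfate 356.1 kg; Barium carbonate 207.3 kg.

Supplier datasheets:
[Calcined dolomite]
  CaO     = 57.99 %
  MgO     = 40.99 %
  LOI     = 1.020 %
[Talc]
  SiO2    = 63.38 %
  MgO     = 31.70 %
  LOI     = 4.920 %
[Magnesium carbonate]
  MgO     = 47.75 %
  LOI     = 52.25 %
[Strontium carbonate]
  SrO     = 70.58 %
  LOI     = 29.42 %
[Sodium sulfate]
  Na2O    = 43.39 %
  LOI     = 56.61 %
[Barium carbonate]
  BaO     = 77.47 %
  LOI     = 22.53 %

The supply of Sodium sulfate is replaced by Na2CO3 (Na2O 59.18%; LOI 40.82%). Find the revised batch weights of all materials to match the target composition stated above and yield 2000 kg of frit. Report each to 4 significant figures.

Revised batch per 2000 kg frit:
  Calcined dolomite: 147.6 kg
  Talc: 1454 kg
  Magnesium carbonate: 247.9 kg
  Strontium carbonate: 53.73 kg
  Na2CO3: 261.1 kg
  Barium carbonate: 207.3 kg
Total batch = 2372 kg; LOI loss = 371.7 kg

The working math holds exact precision end to end. Working values appear rounded to four significant digits between the steps — each reported value takes just one rounding — all derived quantities (the six compositions, the totals, yield, LOI, net glass mass) are recomputed at exact precision using the weight values on 2000 kg of glass, as they appear in the question or the answer.
The oxide mass targets at 2000 kg frit:
  Na2O: 7.726% × 2000 = 154.5 kg
  SiO2: 46.08% × 2000 = 921.6 kg
  CaO: 4.280% × 2000 = 85.60 kg
  BaO: 8.030% × 2000 = 160.6 kg
  MgO: 31.99% × 2000 = 639.8 kg
  SrO: 1.896% × 2000 = 37.92 kg
Mass-balance tally per oxide on the weights just shown, for the quoted basis mass (summed amounts equal target values up to rounding of the answer):
  Na2O: 261.1·0.5918 = 154.5 kg (target 154.5 kg)
  SiO2: 1454·0.6338 = 921.5 kg (target 921.6 kg)
  CaO: 147.6·0.5799 = 85.59 kg (target 85.60 kg)
  BaO: 207.3·0.7747 = 160.6 kg (target 160.6 kg)
  MgO: 147.6·0.4099 + 1454·0.3170 + 247.9·0.4775 = 639.8 kg (target 639.8 kg)
  SrO: 53.73·0.7058 = 37.92 kg (target 37.92 kg)
Auditing the glass mass value: the batch minus its LOI: 2000 kg (targets for the oxides total 2000 kg; the stated basis being 2000 kg — any gap is answer rounding).
Whole-batch sum: Σ batch = 2372 kg; ignition loss, Σ(batch × LOI) = 371.7 kg; as yield: glass ÷ batch → 84.33%.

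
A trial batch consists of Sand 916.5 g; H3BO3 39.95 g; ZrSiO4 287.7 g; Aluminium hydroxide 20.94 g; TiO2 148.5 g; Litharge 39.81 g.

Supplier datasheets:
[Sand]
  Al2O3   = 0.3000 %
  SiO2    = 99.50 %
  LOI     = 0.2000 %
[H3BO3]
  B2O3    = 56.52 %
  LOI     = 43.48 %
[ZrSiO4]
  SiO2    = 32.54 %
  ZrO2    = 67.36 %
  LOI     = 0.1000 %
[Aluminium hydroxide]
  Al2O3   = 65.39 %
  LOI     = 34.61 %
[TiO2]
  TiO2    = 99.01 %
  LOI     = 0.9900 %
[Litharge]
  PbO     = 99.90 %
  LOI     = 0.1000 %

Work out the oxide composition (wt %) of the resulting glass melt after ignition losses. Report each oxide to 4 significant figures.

All internal work carries full precision in all steps — working values appear rounded to four significant figures at each printed step; each reported result undergoes a single rounding; all derived quantities (the yield, glass mass, LOI, totals, six oxide percentages) are rebuilt starting from the weights for 1425 g of glass in full precision, exactly as printed in problem or answer.
Oxide masses out of the charge:
  PbO: 39.81·0.9990 = 39.77 g
  B2O3: 39.95·0.5652 = 22.58 g
  Al2O3: 916.5·0.003000 + 20.94·0.6539 = 16.44 g
  SiO2: 916.5·0.9950 + 287.7·0.3254 = 1006 g
  TiO2: 148.5·0.9901 = 147.0 g
  ZrO2: 287.7·0.6736 = 193.8 g
LOI: 916.5·0.002000 + 39.95·0.4348 + 287.7·0.001000 + 20.94·0.3461 + 148.5·0.009900 + 39.81·0.001000 = 28.25 g
Net of LOI, the glass mass = 1453 − 28.25 = 1425 g (equal to the oxide-mass sum)
percent by weight: oxide/glass ×100

Glass mass = 1425 g (batch 1453 − LOI 28.25).
Composition: PbO 2.791%, B2O3 1.584%, Al2O3 1.154%, SiO2 70.56%, TiO2 10.32%, ZrO2 13.60%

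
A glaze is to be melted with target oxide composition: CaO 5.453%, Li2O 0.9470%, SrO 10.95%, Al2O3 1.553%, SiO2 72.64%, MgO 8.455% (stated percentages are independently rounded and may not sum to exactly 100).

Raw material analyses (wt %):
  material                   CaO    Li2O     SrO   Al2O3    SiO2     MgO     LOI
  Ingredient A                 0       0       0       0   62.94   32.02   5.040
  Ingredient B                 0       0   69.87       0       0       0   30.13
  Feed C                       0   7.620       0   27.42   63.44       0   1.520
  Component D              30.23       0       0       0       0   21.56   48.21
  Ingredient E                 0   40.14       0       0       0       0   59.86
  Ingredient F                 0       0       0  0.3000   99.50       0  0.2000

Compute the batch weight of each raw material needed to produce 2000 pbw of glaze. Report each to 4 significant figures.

All internal work maintains exact precision through the solve — intermediates appear (rounded to 4 significant figures) alongside each step. A single rounding completes every reported value; the derived quantities (the six compositions, the yield, glass mass, LOI, totals) are re-derived at exact precision from the weighed amounts at 2000 pbw of glass as given in question or answer.
The oxide mass targets at 2000 pbw glaze:
  CaO: 5.453% × 2000 = 109.1 pbw
  Li2O: 0.9470% × 2000 = 18.94 pbw
  SrO: 10.95% × 2000 = 219.0 pbw
  Al2O3: 1.553% × 2000 = 31.06 pbw
  SiO2: 72.64% × 2000 = 1453 pbw
  MgO: 8.455% × 2000 = 169.1 pbw
Checking each oxide sum on the weights just shown, on the stated basis (each sum matches its target mass net of answer rounding effects):
  CaO: 360.8·0.3023 = 109.1 pbw (target 109.1 pbw)
  Li2O: 99.97·0.07620 + 28.21·0.4014 = 18.94 pbw (target 18.94 pbw)
  SrO: 313.4·0.6987 = 219.0 pbw (target 219.0 pbw)
  Al2O3: 99.97·0.2742 + 1216·0.003000 = 31.06 pbw (target 31.06 pbw)
  SiO2: 285.2·0.6294 + 99.97·0.6344 + 1216·0.9950 = 1453 pbw (target 1453 pbw)
  MgO: 285.2·0.3202 + 360.8·0.2156 = 169.1 pbw (target 169.1 pbw)
Auditing the glass mass value: total charge less LOI = 2000 pbw (per-oxide target masses sum to 2000 pbw; stated basis 2000 pbw — any gap is answer rounding).
Summing the batch: Σ batch = 2304 pbw; ignition loss, Σ(batch × LOI) = 303.6 pbw; glass ÷ batch gives a yield of 86.82%.

Batch per 2000 pbw glaze:
  Ingredient A: 285.2 pbw
  Ingredient B: 313.4 pbw
  Feed C: 99.97 pbw
  Component D: 360.8 pbw
  Ingredient E: 28.21 pbw
  Ingredient F: 1216 pbw
Total batch = 2304 pbw; LOI loss = 303.6 pbw; yield = 86.82%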